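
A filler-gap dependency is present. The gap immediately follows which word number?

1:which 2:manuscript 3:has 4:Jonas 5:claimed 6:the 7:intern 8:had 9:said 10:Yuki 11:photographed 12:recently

The displaced element is "which manuscript" (word 2).
It is linked across 2 clause boundaries (Ø → Ø).
It functions as the direct object of "photographed", so the gap sits immediately after word 11 ("photographed").
Base order: Jonas has claimed the intern had said Yuki photographed which manuscript recently.

11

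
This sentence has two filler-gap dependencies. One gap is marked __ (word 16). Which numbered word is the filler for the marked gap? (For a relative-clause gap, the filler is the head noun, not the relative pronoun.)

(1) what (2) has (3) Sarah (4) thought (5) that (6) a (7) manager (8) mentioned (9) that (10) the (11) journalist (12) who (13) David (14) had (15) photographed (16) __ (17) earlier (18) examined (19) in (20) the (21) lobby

11

The marked gap is inside the relative clause, the direct object of "photographed".
Its filler is the head noun "journalist" (via "who"), at word 11.
(The other dependency links word 1 to a gap after word 18.)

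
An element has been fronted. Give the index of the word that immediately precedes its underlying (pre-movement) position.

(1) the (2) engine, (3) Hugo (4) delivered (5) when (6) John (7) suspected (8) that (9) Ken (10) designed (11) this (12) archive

The displaced element is "the engine" (word 2).
It functions as the direct object of "delivered", so the gap sits immediately after word 4 ("delivered").
Base order: Hugo delivered the engine when John suspected that Ken designed this archive.

4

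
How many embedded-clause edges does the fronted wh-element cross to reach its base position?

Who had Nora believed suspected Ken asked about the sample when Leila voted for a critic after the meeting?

"who" is extracted from the subject of "suspected".
Boundaries crossed, outermost first: [Ø] — 1 in total.

1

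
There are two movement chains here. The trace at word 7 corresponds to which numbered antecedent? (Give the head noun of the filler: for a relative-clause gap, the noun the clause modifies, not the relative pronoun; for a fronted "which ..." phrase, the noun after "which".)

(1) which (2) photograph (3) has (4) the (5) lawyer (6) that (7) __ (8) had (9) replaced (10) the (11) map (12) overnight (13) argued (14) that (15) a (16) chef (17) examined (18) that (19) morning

The marked gap is inside the relative clause, the subject of "replaced".
Its filler is the head noun "lawyer" (via "that"), at word 5.
(The other dependency links word 2 to a gap after word 17.)

5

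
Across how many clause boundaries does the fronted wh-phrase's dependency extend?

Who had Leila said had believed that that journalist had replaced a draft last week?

1

"who" is extracted from the subject of "believed".
Boundaries crossed, outermost first: [Ø] — 1 in total.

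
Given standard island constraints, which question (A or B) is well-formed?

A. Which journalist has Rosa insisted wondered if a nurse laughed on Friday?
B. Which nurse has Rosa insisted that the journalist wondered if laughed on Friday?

In B, the wh-phrase is extracted from inside a wh-island (introduced by "if"), which blocks movement.
In A, the extraction path crosses only that-complement boundaries, which are transparent.
So A is grammatical.

A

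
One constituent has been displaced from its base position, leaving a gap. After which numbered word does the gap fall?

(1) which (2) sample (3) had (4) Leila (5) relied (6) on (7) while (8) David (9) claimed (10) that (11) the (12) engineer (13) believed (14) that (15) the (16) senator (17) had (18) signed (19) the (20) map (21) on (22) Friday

The displaced element is "which sample" (word 2).
It functions as the object of the preposition "on" of "relied", so the gap sits immediately after word 6 ("on").
Base order: Leila had relied on which sample while David claimed that the engineer believed that the senator had signed the map on Friday.

6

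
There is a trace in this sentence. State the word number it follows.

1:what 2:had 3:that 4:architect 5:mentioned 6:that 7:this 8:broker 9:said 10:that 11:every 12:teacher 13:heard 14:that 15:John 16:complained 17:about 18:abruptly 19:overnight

17

The displaced element is "what" (word 1).
It is linked across 3 clause boundaries (that → that → that).
It functions as the object of the preposition "about" of "complained", so the gap sits immediately after word 17 ("about").
Base order: That architect had mentioned that this broker said that every teacher heard that John complained about what abruptly overnight.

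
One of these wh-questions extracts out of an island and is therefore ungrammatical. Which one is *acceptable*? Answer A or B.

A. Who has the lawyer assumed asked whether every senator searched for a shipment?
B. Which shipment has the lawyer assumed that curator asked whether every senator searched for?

A

In B, the wh-phrase is extracted from inside a wh-island (introduced by "whether"), which blocks movement.
In A, the extraction path crosses only that-complement boundaries, which are transparent.
So A is grammatical.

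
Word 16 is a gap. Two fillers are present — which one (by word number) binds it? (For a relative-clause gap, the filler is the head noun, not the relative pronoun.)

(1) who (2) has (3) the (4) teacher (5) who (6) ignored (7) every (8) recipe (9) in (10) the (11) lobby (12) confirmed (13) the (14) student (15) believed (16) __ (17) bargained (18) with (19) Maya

1

The marked gap is the subject of "bargained".
Its filler is the fronted wh-phrase "who", at word 1.
(The other dependency links word 4 to a gap after word 5.)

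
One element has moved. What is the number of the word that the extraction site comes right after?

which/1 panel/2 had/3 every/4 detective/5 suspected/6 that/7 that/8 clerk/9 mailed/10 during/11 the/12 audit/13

10

The displaced element is "which panel" (word 2).
It is linked across 1 clause boundary (that).
It functions as the direct object of "mailed", so the gap sits immediately after word 10 ("mailed").
Base order: Every detective had suspected that that clerk mailed which panel during the audit.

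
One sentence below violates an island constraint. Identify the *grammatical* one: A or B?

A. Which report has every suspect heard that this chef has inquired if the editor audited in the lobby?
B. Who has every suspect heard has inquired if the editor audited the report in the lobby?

In A, the wh-phrase is extracted from inside a wh-island (introduced by "if"), which blocks movement.
In B, the extraction path crosses only that-complement boundaries, which are transparent.
So B is grammatical.

B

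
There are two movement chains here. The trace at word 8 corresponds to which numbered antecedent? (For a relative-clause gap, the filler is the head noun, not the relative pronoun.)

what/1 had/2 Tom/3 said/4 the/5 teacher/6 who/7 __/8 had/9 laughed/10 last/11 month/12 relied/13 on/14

6

The marked gap is inside the relative clause, the subject of "laughed".
Its filler is the head noun "teacher" (via "who"), at word 6.
(The other dependency links word 1 to a gap after word 14.)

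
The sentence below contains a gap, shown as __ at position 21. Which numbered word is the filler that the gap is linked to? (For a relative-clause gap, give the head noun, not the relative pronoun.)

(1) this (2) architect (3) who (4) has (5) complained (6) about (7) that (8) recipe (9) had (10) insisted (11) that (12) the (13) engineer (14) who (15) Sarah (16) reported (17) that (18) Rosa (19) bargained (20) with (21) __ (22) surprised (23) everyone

The gap at 21 is the prepositional object of "bargained", inside a relative clause.
The relative pronoun is "who" (word 14); it is bound by the head noun immediately before it.
Its filler is the head noun "engineer", at word 13.

13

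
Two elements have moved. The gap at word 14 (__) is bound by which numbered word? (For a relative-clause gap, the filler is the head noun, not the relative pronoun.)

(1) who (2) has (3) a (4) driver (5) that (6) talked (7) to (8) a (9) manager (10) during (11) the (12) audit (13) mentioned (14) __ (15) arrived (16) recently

1

The marked gap is the subject of "arrived".
Its filler is the fronted wh-phrase "who", at word 1.
(The other dependency links word 4 to a gap after word 5.)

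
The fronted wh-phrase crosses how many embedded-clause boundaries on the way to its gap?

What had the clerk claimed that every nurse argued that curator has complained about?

2

"what" is extracted from the PP object of "complained".
Boundaries crossed, outermost first: [that], [Ø] — 2 in total.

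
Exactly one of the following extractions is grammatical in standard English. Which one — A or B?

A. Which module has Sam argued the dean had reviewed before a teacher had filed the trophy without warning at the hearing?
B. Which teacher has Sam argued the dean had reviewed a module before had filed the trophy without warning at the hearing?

A

In B, the wh-phrase is extracted from inside an adjunct island (introduced by "before"), which blocks movement.
In A, the extraction path crosses only that-complement boundaries, which are transparent.
So A is grammatical.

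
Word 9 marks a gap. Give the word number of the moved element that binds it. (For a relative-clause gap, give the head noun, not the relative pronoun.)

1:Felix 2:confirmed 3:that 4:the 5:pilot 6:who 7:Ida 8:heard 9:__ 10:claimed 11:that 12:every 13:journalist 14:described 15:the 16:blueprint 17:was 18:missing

5

The gap at 9 is the subject of "claimed", inside a relative clause.
The relative pronoun is "who" (word 6); it is bound by the head noun immediately before it.
Its filler is the head noun "pilot", at word 5.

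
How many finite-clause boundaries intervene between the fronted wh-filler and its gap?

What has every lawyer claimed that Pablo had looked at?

1

"what" is extracted from the PP object of "looked".
Boundaries crossed, outermost first: [that] — 1 in total.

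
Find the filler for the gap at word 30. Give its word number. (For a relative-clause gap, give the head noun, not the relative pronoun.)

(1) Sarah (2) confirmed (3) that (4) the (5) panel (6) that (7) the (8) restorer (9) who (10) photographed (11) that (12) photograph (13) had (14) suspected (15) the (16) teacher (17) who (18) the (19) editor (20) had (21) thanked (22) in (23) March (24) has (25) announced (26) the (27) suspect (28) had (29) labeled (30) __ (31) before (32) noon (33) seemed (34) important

5

The gap at 30 is the object of "labeled", inside a relative clause.
The relative pronoun is "that" (word 6); it is bound by the head noun immediately before it.
Its filler is the head noun "panel", at word 5.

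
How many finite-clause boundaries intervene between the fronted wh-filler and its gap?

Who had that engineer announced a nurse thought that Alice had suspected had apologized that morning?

3

"who" is extracted from the subject of "apologized".
Boundaries crossed, outermost first: [Ø], [that], [Ø] — 3 in total.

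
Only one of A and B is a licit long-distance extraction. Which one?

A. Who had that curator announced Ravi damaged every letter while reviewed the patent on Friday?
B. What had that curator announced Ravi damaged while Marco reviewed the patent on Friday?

In A, the wh-phrase is extracted from inside an adjunct island (introduced by "while"), which blocks movement.
In B, the extraction path crosses only that-complement boundaries, which are transparent.
So B is grammatical.

B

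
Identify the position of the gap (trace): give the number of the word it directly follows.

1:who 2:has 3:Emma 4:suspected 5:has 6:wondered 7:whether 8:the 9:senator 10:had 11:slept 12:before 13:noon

The displaced element is "who" (word 1).
It is linked across 1 clause boundary (Ø).
It functions as the subject of "wondered", so the gap sits immediately after word 4 ("suspected").
Base order: Emma has suspected who has wondered whether the senator had slept before noon.

4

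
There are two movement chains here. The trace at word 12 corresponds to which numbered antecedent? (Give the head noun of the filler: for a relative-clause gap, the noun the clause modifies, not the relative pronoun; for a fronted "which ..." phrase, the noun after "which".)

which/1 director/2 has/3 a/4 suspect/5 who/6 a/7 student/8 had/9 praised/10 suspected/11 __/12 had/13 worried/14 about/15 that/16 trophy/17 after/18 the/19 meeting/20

The marked gap is the subject of "worried".
Its filler is the fronted wh-phrase "which director", at word 2.
(The other dependency links word 5 to a gap after word 10.)

2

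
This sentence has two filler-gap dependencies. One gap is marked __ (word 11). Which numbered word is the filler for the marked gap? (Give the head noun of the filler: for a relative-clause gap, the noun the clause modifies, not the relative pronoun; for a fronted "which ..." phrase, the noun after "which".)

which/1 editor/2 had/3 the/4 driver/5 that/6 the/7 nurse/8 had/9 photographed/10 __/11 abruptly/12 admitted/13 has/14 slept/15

5

The marked gap is inside the relative clause, the direct object of "photographed".
Its filler is the head noun "driver" (via "that"), at word 5.
(The other dependency links word 2 to a gap after word 13.)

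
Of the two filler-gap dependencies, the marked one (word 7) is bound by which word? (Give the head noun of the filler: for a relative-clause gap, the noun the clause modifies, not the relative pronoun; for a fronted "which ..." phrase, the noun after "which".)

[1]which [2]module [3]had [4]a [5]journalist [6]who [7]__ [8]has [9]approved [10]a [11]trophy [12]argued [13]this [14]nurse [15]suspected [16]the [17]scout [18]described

5

The marked gap is inside the relative clause, the subject of "approved".
Its filler is the head noun "journalist" (via "who"), at word 5.
(The other dependency links word 2 to a gap after word 18.)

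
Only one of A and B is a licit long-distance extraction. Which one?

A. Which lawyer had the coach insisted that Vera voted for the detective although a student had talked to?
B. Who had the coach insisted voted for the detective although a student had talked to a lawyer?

In A, the wh-phrase is extracted from inside an adjunct island (introduced by "although"), which blocks movement.
In B, the extraction path crosses only that-complement boundaries, which are transparent.
So B is grammatical.

B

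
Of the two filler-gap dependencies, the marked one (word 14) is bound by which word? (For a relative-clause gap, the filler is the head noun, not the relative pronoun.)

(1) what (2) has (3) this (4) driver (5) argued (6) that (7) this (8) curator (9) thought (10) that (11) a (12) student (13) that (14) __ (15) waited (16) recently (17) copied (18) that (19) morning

The marked gap is inside the relative clause, the subject of "waited".
Its filler is the head noun "student" (via "that"), at word 12.
(The other dependency links word 1 to a gap after word 17.)

12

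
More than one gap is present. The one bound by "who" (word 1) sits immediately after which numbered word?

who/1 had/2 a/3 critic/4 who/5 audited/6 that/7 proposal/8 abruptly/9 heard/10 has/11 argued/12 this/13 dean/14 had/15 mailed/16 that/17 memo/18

The displaced element is "who" (word 1).
It is linked across 1 clause boundary (Ø).
It functions as the subject of "argued", so the gap sits immediately after word 10 ("heard").
Base order: A critic who audited that proposal abruptly had heard that who has argued this dean had mailed that memo.

10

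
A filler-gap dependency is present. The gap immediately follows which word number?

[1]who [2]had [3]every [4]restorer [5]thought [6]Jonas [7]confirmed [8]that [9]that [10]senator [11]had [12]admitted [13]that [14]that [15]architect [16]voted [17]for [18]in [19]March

17

The displaced element is "who" (word 1).
It is linked across 3 clause boundaries (Ø → that → that).
It functions as the object of the preposition "for" of "voted", so the gap sits immediately after word 17 ("for").
Base order: Every restorer had thought Jonas confirmed that that senator had admitted that that architect voted for who in March.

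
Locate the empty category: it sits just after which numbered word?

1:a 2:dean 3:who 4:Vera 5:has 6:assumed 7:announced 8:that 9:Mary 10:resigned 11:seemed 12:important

The displaced element is "a dean" (word 2).
It is linked across 1 clause boundary (Ø).
It functions as the subject of "announced", so the gap sits immediately after word 6 ("assumed").
Base order: Vera has assumed that a dean announced that Mary resigned.

6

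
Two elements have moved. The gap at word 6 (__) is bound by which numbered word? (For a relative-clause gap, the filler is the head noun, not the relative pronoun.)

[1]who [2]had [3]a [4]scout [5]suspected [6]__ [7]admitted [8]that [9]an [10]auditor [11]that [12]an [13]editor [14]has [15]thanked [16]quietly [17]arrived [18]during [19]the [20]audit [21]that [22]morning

1

The marked gap is the subject of "admitted".
Its filler is the fronted wh-phrase "who", at word 1.
(The other dependency links word 10 to a gap after word 15.)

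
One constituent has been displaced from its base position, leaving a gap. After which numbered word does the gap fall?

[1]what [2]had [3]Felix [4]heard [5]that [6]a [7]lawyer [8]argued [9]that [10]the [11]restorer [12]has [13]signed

13

The displaced element is "what" (word 1).
It is linked across 2 clause boundaries (that → that).
It functions as the direct object of "signed", so the gap sits immediately after word 13 ("signed").
Base order: Felix had heard that a lawyer argued that the restorer has signed what.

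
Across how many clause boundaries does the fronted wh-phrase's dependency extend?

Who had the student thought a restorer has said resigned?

"who" is extracted from the subject of "resigned".
Boundaries crossed, outermost first: [Ø], [Ø] — 2 in total.

2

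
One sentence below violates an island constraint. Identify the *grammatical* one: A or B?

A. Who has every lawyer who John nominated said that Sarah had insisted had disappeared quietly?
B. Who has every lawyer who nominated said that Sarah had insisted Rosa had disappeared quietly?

A

In B, the wh-phrase is extracted from inside a complex-NP island (relative clause) (introduced by "who"), which blocks movement.
In A, the extraction path crosses only that-complement boundaries, which are transparent.
So A is grammatical.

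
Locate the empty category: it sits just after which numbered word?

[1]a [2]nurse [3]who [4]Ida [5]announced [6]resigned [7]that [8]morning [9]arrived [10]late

The displaced element is "a nurse" (word 2).
It is linked across 1 clause boundary (Ø).
It functions as the subject of "resigned", so the gap sits immediately after word 5 ("announced").
Base order: Ida announced that a nurse resigned that morning.

5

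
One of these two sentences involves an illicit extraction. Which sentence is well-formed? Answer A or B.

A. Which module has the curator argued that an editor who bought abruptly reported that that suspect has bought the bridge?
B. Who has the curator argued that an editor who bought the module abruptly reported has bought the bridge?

In A, the wh-phrase is extracted from inside a complex-NP island (relative clause) (introduced by "who"), which blocks movement.
In B, the extraction path crosses only that-complement boundaries, which are transparent.
So B is grammatical.

B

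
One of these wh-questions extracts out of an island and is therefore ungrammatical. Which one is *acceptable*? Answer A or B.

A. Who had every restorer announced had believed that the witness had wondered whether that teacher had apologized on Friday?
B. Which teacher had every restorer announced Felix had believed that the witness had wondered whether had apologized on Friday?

A

In B, the wh-phrase is extracted from inside a wh-island (introduced by "whether"), which blocks movement.
In A, the extraction path crosses only that-complement boundaries, which are transparent.
So A is grammatical.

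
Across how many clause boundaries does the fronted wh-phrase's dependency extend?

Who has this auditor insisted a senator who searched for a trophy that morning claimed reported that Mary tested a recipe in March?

"who" is extracted from the subject of "reported".
Boundaries crossed, outermost first: [Ø], [Ø] — 2 in total.

2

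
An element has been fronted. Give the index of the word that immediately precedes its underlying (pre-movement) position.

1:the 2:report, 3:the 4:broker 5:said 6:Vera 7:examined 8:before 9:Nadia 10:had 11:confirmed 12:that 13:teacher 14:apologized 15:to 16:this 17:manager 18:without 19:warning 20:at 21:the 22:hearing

7

The displaced element is "the report" (word 2).
It is linked across 1 clause boundary (Ø).
It functions as the direct object of "examined", so the gap sits immediately after word 7 ("examined").
Base order: The broker said Vera examined the report before Nadia had confirmed that teacher apologized to this manager without warning at the hearing.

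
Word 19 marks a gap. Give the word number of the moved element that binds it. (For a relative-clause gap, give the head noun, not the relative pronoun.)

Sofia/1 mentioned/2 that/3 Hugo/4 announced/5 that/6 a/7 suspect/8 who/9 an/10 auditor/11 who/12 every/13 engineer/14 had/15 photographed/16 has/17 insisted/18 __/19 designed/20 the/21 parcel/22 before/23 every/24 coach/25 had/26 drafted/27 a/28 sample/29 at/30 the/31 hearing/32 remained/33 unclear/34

8

The gap at 19 is the subject of "designed", inside a relative clause.
The relative pronoun is "who" (word 9); it is bound by the head noun immediately before it.
Its filler is the head noun "suspect", at word 8.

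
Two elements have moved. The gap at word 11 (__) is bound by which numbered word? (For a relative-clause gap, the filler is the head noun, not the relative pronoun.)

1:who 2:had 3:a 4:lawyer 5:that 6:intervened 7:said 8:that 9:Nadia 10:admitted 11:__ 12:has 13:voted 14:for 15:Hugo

The marked gap is the subject of "voted".
Its filler is the fronted wh-phrase "who", at word 1.
(The other dependency links word 4 to a gap after word 5.)

1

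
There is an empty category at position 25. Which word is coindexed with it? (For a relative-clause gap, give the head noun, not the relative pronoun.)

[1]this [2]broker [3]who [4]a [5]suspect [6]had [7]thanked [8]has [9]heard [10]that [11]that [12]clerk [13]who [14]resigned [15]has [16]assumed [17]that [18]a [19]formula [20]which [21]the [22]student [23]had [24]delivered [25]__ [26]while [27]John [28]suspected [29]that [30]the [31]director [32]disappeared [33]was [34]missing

The gap at 25 is the object of "delivered", inside a relative clause.
The relative pronoun is "which" (word 20); it is bound by the head noun immediately before it.
Its filler is the head noun "formula", at word 19.

19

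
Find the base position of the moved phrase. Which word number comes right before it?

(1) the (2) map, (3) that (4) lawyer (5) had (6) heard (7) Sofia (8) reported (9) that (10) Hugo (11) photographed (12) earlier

11

The displaced element is "the map" (word 2).
It is linked across 2 clause boundaries (Ø → that).
It functions as the direct object of "photographed", so the gap sits immediately after word 11 ("photographed").
Base order: That lawyer had heard Sofia reported that Hugo photographed the map earlier.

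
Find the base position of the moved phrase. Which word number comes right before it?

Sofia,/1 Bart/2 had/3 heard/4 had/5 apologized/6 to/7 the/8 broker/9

The displaced element is "Sofia" (word 1).
It is linked across 1 clause boundary (Ø).
It functions as the subject of "apologized", so the gap sits immediately after word 4 ("heard").
Base order: Bart had heard that Sofia had apologized to the broker.

4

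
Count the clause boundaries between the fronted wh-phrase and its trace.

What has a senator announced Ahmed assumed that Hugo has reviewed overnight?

"what" is extracted from the object of "reviewed".
Boundaries crossed, outermost first: [Ø], [that] — 2 in total.

2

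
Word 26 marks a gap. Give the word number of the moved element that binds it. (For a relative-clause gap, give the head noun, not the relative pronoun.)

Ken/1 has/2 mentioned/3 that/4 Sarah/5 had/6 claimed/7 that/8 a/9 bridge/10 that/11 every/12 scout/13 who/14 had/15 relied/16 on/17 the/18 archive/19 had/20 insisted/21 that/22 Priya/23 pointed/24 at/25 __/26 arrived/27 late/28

10

The gap at 26 is the prepositional object of "pointed", inside a relative clause.
The relative pronoun is "that" (word 11); it is bound by the head noun immediately before it.
Its filler is the head noun "bridge", at word 10.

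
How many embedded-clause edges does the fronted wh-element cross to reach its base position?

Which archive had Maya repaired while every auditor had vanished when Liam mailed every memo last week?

"which archive" originates inside the matrix clause — no clause boundary is crossed.

0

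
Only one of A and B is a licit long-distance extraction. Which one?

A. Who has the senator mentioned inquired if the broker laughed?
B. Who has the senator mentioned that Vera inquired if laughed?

In B, the wh-phrase is extracted from inside a wh-island (introduced by "if"), which blocks movement.
In A, the extraction path crosses only that-complement boundaries, which are transparent.
So A is grammatical.

A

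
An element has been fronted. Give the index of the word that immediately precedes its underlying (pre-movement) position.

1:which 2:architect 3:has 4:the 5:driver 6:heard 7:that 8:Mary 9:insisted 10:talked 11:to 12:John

The displaced element is "which architect" (word 2).
It is linked across 2 clause boundaries (that → Ø).
It functions as the subject of "talked", so the gap sits immediately after word 9 ("insisted").
Base order: The driver has heard that Mary insisted which architect talked to John.

9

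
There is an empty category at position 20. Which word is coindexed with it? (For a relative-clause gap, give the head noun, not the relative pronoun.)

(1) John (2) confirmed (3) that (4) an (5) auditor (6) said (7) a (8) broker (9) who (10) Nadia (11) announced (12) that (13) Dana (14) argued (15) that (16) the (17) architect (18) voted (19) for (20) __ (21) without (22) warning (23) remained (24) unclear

The gap at 20 is the prepositional object of "voted", inside a relative clause.
The relative pronoun is "who" (word 9); it is bound by the head noun immediately before it.
Its filler is the head noun "broker", at word 8.

8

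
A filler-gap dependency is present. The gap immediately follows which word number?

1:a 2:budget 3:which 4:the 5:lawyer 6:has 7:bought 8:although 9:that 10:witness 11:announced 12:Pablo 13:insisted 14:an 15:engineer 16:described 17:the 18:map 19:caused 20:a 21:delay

The displaced element is "a budget" (word 2).
It functions as the direct object of "bought", so the gap sits immediately after word 7 ("bought").
Base order: The lawyer has bought a budget although that witness announced Pablo insisted an engineer described the map.

7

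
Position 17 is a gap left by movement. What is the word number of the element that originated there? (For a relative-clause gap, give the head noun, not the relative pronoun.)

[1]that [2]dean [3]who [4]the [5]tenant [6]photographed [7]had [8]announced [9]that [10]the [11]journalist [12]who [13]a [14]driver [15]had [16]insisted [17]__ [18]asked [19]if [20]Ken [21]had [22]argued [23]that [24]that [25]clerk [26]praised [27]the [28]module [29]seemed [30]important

The gap at 17 is the subject of "asked", inside a relative clause.
The relative pronoun is "who" (word 12); it is bound by the head noun immediately before it.
Its filler is the head noun "journalist", at word 11.

11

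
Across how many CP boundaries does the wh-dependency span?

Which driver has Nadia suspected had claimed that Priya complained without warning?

1

"which driver" is extracted from the subject of "claimed".
Boundaries crossed, outermost first: [Ø] — 1 in total.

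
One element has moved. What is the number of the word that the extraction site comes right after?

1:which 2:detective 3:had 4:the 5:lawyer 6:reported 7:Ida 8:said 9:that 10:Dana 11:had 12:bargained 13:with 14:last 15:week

13

The displaced element is "which detective" (word 2).
It is linked across 2 clause boundaries (Ø → that).
It functions as the object of the preposition "with" of "bargained", so the gap sits immediately after word 13 ("with").
Base order: The lawyer had reported Ida said that Dana had bargained with which detective last week.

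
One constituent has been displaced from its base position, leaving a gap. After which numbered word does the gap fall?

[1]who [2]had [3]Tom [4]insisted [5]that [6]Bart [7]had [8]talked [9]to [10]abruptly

9

The displaced element is "who" (word 1).
It is linked across 1 clause boundary (that).
It functions as the object of the preposition "to" of "talked", so the gap sits immediately after word 9 ("to").
Base order: Tom had insisted that Bart had talked to who abruptly.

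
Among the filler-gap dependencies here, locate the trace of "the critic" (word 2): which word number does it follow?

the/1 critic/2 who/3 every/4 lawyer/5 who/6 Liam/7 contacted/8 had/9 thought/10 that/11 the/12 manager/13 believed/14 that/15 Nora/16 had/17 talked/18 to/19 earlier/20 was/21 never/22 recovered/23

19

The displaced element is "the critic" (word 2).
It is linked across 2 clause boundaries (that → that).
It functions as the object of the preposition "to" of "talked", so the gap sits immediately after word 19 ("to").
Base order: Every lawyer who Liam contacted had thought that the manager believed that Nora had talked to the critic earlier.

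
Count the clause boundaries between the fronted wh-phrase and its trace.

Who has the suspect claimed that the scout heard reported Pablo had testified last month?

"who" is extracted from the subject of "reported".
Boundaries crossed, outermost first: [that], [Ø] — 2 in total.

2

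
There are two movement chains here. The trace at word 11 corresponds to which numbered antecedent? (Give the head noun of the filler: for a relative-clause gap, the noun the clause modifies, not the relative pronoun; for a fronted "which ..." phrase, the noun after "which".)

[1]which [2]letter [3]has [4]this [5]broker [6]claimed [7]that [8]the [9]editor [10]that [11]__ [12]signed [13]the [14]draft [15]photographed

9

The marked gap is inside the relative clause, the subject of "signed".
Its filler is the head noun "editor" (via "that"), at word 9.
(The other dependency links word 2 to a gap after word 15.)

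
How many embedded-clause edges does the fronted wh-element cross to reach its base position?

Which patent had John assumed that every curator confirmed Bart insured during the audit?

"which patent" is extracted from the object of "insured".
Boundaries crossed, outermost first: [that], [Ø] — 2 in total.

2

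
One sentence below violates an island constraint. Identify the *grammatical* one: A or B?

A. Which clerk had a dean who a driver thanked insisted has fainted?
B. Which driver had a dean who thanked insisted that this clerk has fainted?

In B, the wh-phrase is extracted from inside a complex-NP island (relative clause) (introduced by "who"), which blocks movement.
In A, the extraction path crosses only that-complement boundaries, which are transparent.
So A is grammatical.

A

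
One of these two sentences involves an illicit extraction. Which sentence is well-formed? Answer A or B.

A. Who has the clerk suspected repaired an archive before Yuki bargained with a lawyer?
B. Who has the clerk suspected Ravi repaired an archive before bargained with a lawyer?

In B, the wh-phrase is extracted from inside an adjunct island (introduced by "before"), which blocks movement.
In A, the extraction path crosses only that-complement boundaries, which are transparent.
So A is grammatical.

A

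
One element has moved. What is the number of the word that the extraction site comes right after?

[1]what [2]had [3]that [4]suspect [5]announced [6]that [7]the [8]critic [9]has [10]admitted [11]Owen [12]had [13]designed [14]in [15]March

13

The displaced element is "what" (word 1).
It is linked across 2 clause boundaries (that → Ø).
It functions as the direct object of "designed", so the gap sits immediately after word 13 ("designed").
Base order: That suspect had announced that the critic has admitted Owen had designed what in March.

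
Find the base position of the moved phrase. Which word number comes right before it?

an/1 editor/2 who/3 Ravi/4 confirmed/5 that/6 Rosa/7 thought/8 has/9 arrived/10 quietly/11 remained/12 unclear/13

The displaced element is "an editor" (word 2).
It is linked across 2 clause boundaries (that → Ø).
It functions as the subject of "arrived", so the gap sits immediately after word 8 ("thought").
Base order: Ravi confirmed that Rosa thought that an editor has arrived quietly.

8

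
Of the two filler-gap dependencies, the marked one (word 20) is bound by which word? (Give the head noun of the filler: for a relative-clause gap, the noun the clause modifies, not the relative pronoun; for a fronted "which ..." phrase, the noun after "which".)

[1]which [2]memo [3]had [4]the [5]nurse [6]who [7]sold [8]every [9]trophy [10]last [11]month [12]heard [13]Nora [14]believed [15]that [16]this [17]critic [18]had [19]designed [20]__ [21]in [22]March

2

The marked gap is the direct object of "designed".
Its filler is the fronted wh-phrase "which memo", at word 2.
(The other dependency links word 5 to a gap after word 6.)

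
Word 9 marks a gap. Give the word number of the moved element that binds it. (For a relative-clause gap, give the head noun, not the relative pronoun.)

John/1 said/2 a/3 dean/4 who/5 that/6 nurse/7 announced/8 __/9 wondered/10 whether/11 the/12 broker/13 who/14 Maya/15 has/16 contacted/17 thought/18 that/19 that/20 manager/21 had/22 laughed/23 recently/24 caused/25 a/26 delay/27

The gap at 9 is the subject of "wondered", inside a relative clause.
The relative pronoun is "who" (word 5); it is bound by the head noun immediately before it.
Its filler is the head noun "dean", at word 4.

4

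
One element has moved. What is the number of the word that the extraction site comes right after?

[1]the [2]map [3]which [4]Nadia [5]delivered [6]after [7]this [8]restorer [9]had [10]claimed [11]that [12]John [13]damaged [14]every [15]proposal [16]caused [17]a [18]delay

5

The displaced element is "the map" (word 2).
It functions as the direct object of "delivered", so the gap sits immediately after word 5 ("delivered").
Base order: Nadia delivered the map after this restorer had claimed that John damaged every proposal.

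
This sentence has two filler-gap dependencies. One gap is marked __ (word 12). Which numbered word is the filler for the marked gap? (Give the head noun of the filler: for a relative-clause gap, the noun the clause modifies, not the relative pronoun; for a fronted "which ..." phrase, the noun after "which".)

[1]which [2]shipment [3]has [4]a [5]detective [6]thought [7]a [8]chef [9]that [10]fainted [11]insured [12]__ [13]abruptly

2

The marked gap is the direct object of "insured".
Its filler is the fronted wh-phrase "which shipment", at word 2.
(The other dependency links word 8 to a gap after word 9.)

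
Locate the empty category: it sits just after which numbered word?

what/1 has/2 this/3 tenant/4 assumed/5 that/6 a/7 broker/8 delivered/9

9

The displaced element is "what" (word 1).
It is linked across 1 clause boundary (that).
It functions as the direct object of "delivered", so the gap sits immediately after word 9 ("delivered").
Base order: This tenant has assumed that a broker delivered what.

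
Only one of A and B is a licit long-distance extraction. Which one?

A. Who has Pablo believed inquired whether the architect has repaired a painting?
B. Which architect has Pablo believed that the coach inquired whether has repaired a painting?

In B, the wh-phrase is extracted from inside a wh-island (introduced by "whether"), which blocks movement.
In A, the extraction path crosses only that-complement boundaries, which are transparent.
So A is grammatical.

A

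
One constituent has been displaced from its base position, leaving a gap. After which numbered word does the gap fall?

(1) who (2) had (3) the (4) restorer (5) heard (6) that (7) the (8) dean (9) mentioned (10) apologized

The displaced element is "who" (word 1).
It is linked across 2 clause boundaries (that → Ø).
It functions as the subject of "apologized", so the gap sits immediately after word 9 ("mentioned").
Base order: The restorer had heard that the dean mentioned that who apologized.

9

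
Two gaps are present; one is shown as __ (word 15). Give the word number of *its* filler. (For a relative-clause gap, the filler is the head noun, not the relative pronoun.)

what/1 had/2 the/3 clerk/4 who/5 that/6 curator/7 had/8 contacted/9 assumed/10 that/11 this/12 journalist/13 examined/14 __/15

The marked gap is the direct object of "examined".
Its filler is the fronted wh-phrase "what", at word 1.
(The other dependency links word 4 to a gap after word 9.)

1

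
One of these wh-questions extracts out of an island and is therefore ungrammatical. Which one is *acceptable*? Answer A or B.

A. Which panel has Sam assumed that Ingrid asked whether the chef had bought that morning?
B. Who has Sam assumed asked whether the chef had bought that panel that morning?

In A, the wh-phrase is extracted from inside a wh-island (introduced by "whether"), which blocks movement.
In B, the extraction path crosses only that-complement boundaries, which are transparent.
So B is grammatical.

B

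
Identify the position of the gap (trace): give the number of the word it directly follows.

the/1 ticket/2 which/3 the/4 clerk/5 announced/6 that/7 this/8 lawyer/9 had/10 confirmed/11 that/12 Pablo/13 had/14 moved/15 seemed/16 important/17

The displaced element is "the ticket" (word 2).
It is linked across 2 clause boundaries (that → that).
It functions as the direct object of "moved", so the gap sits immediately after word 15 ("moved").
Base order: The clerk announced that this lawyer had confirmed that Pablo had moved the ticket.

15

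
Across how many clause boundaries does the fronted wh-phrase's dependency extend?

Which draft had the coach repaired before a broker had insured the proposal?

"which draft" originates inside the matrix clause — no clause boundary is crossed.

0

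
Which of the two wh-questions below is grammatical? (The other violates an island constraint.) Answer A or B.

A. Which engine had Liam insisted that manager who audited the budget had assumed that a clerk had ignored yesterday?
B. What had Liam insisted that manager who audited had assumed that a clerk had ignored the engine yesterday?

In B, the wh-phrase is extracted from inside a complex-NP island (relative clause) (introduced by "who"), which blocks movement.
In A, the extraction path crosses only that-complement boundaries, which are transparent.
So A is grammatical.

A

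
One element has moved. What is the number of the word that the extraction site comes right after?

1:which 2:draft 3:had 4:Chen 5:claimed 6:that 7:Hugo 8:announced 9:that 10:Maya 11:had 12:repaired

12

The displaced element is "which draft" (word 2).
It is linked across 2 clause boundaries (that → that).
It functions as the direct object of "repaired", so the gap sits immediately after word 12 ("repaired").
Base order: Chen had claimed that Hugo announced that Maya had repaired which draft.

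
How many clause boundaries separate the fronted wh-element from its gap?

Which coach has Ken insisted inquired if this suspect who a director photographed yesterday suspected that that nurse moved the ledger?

1

"which coach" is extracted from the subject of "inquired".
Boundaries crossed, outermost first: [Ø] — 1 in total.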